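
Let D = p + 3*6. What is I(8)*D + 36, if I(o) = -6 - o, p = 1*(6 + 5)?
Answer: -370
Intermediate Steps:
p = 11 (p = 1*11 = 11)
D = 29 (D = 11 + 3*6 = 11 + 18 = 29)
I(8)*D + 36 = (-6 - 1*8)*29 + 36 = (-6 - 8)*29 + 36 = -14*29 + 36 = -406 + 36 = -370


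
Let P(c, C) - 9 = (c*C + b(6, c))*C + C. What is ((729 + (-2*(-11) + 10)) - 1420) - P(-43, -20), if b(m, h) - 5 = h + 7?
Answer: 15932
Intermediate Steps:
b(m, h) = 12 + h (b(m, h) = 5 + (h + 7) = 5 + (7 + h) = 12 + h)
P(c, C) = 9 + C + C*(12 + c + C*c) (P(c, C) = 9 + ((c*C + (12 + c))*C + C) = 9 + ((C*c + (12 + c))*C + C) = 9 + ((12 + c + C*c)*C + C) = 9 + (C*(12 + c + C*c) + C) = 9 + (C + C*(12 + c + C*c)) = 9 + C + C*(12 + c + C*c))
((729 + (-2*(-11) + 10)) - 1420) - P(-43, -20) = ((729 + (-2*(-11) + 10)) - 1420) - (9 - 20 - 20*(12 - 43) - 43*(-20)²) = ((729 + (22 + 10)) - 1420) - (9 - 20 - 20*(-31) - 43*400) = ((729 + 32) - 1420) - (9 - 20 + 620 - 17200) = (761 - 1420) - 1*(-16591) = -659 + 16591 = 15932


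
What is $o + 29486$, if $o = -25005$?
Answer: $4481$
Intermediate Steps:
$o + 29486 = -25005 + 29486 = 4481$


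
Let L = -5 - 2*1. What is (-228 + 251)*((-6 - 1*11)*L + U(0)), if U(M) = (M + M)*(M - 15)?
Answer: 2737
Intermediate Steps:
L = -7 (L = -5 - 2 = -7)
U(M) = 2*M*(-15 + M) (U(M) = (2*M)*(-15 + M) = 2*M*(-15 + M))
(-228 + 251)*((-6 - 1*11)*L + U(0)) = (-228 + 251)*((-6 - 1*11)*(-7) + 2*0*(-15 + 0)) = 23*((-6 - 11)*(-7) + 2*0*(-15)) = 23*(-17*(-7) + 0) = 23*(119 + 0) = 23*119 = 2737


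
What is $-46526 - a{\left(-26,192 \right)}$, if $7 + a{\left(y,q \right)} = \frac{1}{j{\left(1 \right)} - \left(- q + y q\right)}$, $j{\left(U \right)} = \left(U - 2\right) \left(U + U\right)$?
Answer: $- \frac{241061459}{5182} \approx -46519.0$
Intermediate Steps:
$j{\left(U \right)} = 2 U \left(-2 + U\right)$ ($j{\left(U \right)} = \left(-2 + U\right) 2 U = 2 U \left(-2 + U\right)$)
$a{\left(y,q \right)} = -7 + \frac{1}{-2 + q - q y}$ ($a{\left(y,q \right)} = -7 + \frac{1}{2 \cdot 1 \left(-2 + 1\right) - \left(- q + y q\right)} = -7 + \frac{1}{2 \cdot 1 \left(-1\right) - \left(- q + q y\right)} = -7 + \frac{1}{-2 - \left(- q + q y\right)} = -7 + \frac{1}{-2 + q - q y}$)
$-46526 - a{\left(-26,192 \right)} = -46526 - \frac{15 - 1344 + 7 \cdot 192 \left(-26\right)}{-2 + 192 - 192 \left(-26\right)} = -46526 - \frac{15 - 1344 - 34944}{-2 + 192 + 4992} = -46526 - \frac{1}{5182} \left(-36273\right) = -46526 - - \frac{36273}{5182} = -46526 + \frac{36273}{5182} = - \frac{241061459}{5182}$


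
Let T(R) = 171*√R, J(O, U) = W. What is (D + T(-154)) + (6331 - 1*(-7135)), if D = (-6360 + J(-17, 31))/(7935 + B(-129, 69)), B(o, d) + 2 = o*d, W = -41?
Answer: 13041489/968 + 171*I*√154 ≈ 13473.0 + 2122.1*I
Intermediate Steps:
J(O, U) = -41
B(o, d) = -2 + d*o (B(o, d) = -2 + o*d = -2 + d*o)
D = 6401/968 (D = (-6360 - 41)/(7935 + (-2 + 69*(-129))) = -6401/(7935 + (-2 - 8901)) = -6401/(7935 - 8903) = -6401/(-968) = -6401*(-1/968) = 6401/968 ≈ 6.6126)
(D + T(-154)) + (6331 - 1*(-7135)) = (6401/968 + 171*√(-154)) + (6331 - 1*(-7135)) = (6401/968 + 171*(I*√154)) + (6331 + 7135) = (6401/968 + 171*I*√154) + 13466 = 13041489/968 + 171*I*√154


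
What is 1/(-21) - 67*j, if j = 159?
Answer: -223714/21 ≈ -10653.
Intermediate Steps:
1/(-21) - 67*j = 1/(-21) - 67*159 = -1/21 - 10653 = -223714/21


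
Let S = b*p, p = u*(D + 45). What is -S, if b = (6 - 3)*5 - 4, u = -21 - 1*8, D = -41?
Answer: 1276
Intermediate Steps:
u = -29 (u = -21 - 8 = -29)
b = 11 (b = 3*5 - 4 = 15 - 4 = 11)
p = -116 (p = -29*(-41 + 45) = -29*4 = -116)
S = -1276 (S = 11*(-116) = -1276)
-S = -1*(-1276) = 1276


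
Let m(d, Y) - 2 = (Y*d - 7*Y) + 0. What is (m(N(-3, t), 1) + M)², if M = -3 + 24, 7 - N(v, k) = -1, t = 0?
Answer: 576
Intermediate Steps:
N(v, k) = 8 (N(v, k) = 7 - 1*(-1) = 7 + 1 = 8)
m(d, Y) = 2 - 7*Y + Y*d (m(d, Y) = 2 + ((Y*d - 7*Y) + 0) = 2 + ((-7*Y + Y*d) + 0) = 2 + (-7*Y + Y*d) = 2 - 7*Y + Y*d)
M = 21
(m(N(-3, t), 1) + M)² = ((2 - 7*1 + 1*8) + 21)² = ((2 - 7 + 8) + 21)² = (3 + 21)² = 24² = 576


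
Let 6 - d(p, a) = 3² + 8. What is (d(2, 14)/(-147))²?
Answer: 121/21609 ≈ 0.0055995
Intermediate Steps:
d(p, a) = -11 (d(p, a) = 6 - (3² + 8) = 6 - (9 + 8) = 6 - 1*17 = 6 - 17 = -11)
(d(2, 14)/(-147))² = (-11/(-147))² = (-11*(-1/147))² = (11/147)² = 121/21609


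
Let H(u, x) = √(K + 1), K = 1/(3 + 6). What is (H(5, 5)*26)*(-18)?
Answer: -156*√10 ≈ -493.32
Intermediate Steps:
K = ⅑ (K = 1/9 = ⅑ ≈ 0.11111)
H(u, x) = √10/3 (H(u, x) = √(⅑ + 1) = √(10/9) = √10/3)
(H(5, 5)*26)*(-18) = ((√10/3)*26)*(-18) = (26*√10/3)*(-18) = -156*√10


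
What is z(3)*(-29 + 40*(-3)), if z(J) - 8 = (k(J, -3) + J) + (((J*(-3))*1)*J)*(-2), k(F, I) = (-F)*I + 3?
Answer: -11473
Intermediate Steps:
k(F, I) = 3 - F*I (k(F, I) = -F*I + 3 = 3 - F*I)
z(J) = 11 + 4*J + 6*J² (z(J) = 8 + (((3 - 1*J*(-3)) + J) + (((J*(-3))*1)*J)*(-2)) = 8 + (((3 + 3*J) + J) + ((-3*J*1)*J)*(-2)) = 8 + ((3 + 4*J) + ((-3*J)*J)*(-2)) = 8 + ((3 + 4*J) - 3*J²*(-2)) = 8 + ((3 + 4*J) + 6*J²) = 8 + (3 + 4*J + 6*J²) = 11 + 4*J + 6*J²)
z(3)*(-29 + 40*(-3)) = (11 + 4*3 + 6*3²)*(-29 + 40*(-3)) = (11 + 12 + 6*9)*(-29 - 120) = (11 + 12 + 54)*(-149) = 77*(-149) = -11473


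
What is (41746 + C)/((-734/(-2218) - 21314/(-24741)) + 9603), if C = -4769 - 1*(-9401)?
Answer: 636254425341/131758806440 ≈ 4.8289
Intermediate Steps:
C = 4632 (C = -4769 + 9401 = 4632)
(41746 + C)/((-734/(-2218) - 21314/(-24741)) + 9603) = (41746 + 4632)/((-734/(-2218) - 21314/(-24741)) + 9603) = 46378/((-734*(-1/2218) - 21314*(-1/24741)) + 9603) = 46378/((367/1109 + 21314/24741) + 9603) = 46378/(32717173/27437769 + 9603) = 46378/(263517612880/27437769) = 46378*(27437769/263517612880) = 636254425341/131758806440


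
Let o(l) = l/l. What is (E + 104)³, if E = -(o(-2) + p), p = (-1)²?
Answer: 1061208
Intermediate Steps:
o(l) = 1
p = 1
E = -2 (E = -(1 + 1) = -1*2 = -2)
(E + 104)³ = (-2 + 104)³ = 102³ = 1061208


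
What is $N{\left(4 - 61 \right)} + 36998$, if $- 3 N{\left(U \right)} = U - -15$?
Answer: $37012$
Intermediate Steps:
$N{\left(U \right)} = -5 - \frac{U}{3}$ ($N{\left(U \right)} = - \frac{U - -15}{3} = - \frac{U + 15}{3} = - \frac{15 + U}{3} = -5 - \frac{U}{3}$)
$N{\left(4 - 61 \right)} + 36998 = \left(-5 - \frac{4 - 61}{3}\right) + 36998 = \left(-5 - -19\right) + 36998 = \left(-5 + 19\right) + 36998 = 14 + 36998 = 37012$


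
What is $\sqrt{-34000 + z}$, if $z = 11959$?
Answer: $3 i \sqrt{2449} \approx 148.46 i$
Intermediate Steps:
$\sqrt{-34000 + z} = \sqrt{-34000 + 11959} = \sqrt{-22041} = 3 i \sqrt{2449}$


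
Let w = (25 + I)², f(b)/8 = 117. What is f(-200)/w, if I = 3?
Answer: 117/98 ≈ 1.1939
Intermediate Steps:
f(b) = 936 (f(b) = 8*117 = 936)
w = 784 (w = (25 + 3)² = 28² = 784)
f(-200)/w = 936/784 = 936*(1/784) = 117/98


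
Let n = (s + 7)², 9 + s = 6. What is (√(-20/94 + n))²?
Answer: 742/47 ≈ 15.787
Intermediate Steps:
s = -3 (s = -9 + 6 = -3)
n = 16 (n = (-3 + 7)² = 4² = 16)
(√(-20/94 + n))² = (√(-20/94 + 16))² = (√(-20*1/94 + 16))² = (√(-10/47 + 16))² = (√(742/47))² = (√34874/47)² = 742/47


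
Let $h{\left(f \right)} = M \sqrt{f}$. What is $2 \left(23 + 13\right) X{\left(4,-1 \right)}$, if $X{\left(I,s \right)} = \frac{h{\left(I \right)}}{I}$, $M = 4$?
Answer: $144$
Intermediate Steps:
$h{\left(f \right)} = 4 \sqrt{f}$
$X{\left(I,s \right)} = \frac{4}{\sqrt{I}}$ ($X{\left(I,s \right)} = \frac{4 \sqrt{I}}{I} = \frac{4}{\sqrt{I}}$)
$2 \left(23 + 13\right) X{\left(4,-1 \right)} = 2 \left(23 + 13\right) \frac{4}{2} = 2 \cdot 36 \cdot 4 \cdot \frac{1}{2} = 72 \cdot 2 = 144$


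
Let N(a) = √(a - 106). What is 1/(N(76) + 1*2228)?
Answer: 1114/2482007 - I*√30/4964014 ≈ 0.00044883 - 1.1034e-6*I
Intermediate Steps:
N(a) = √(-106 + a)
1/(N(76) + 1*2228) = 1/(√(-106 + 76) + 1*2228) = 1/(√(-30) + 2228) = 1/(I*√30 + 2228) = 1/(2228 + I*√30)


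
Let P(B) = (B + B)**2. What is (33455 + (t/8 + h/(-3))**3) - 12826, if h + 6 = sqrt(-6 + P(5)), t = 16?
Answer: 62455/3 - 526*sqrt(94)/27 ≈ 20629.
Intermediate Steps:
P(B) = 4*B**2 (P(B) = (2*B)**2 = 4*B**2)
h = -6 + sqrt(94) (h = -6 + sqrt(-6 + 4*5**2) = -6 + sqrt(-6 + 4*25) = -6 + sqrt(-6 + 100) = -6 + sqrt(94) ≈ 3.6954)
(33455 + (t/8 + h/(-3))**3) - 12826 = (33455 + (16/8 + (-6 + sqrt(94))/(-3))**3) - 12826 = (33455 + (16*(1/8) + (-6 + sqrt(94))*(-1/3))**3) - 12826 = (33455 + (2 + (2 - sqrt(94)/3))**3) - 12826 = (33455 + (4 - sqrt(94)/3)**3) - 12826 = 20629 + (4 - sqrt(94)/3)**3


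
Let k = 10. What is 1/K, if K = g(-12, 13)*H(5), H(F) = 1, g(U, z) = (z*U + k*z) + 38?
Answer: 1/12 ≈ 0.083333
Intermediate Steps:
g(U, z) = 38 + 10*z + U*z (g(U, z) = (z*U + 10*z) + 38 = (U*z + 10*z) + 38 = (10*z + U*z) + 38 = 38 + 10*z + U*z)
K = 12 (K = (38 + 10*13 - 12*13)*1 = (38 + 130 - 156)*1 = 12*1 = 12)
1/K = 1/12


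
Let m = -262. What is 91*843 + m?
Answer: 76451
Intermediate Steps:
91*843 + m = 91*843 - 262 = 76713 - 262 = 76451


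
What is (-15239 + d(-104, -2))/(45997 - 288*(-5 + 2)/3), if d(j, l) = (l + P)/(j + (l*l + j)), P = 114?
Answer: -777217/2360535 ≈ -0.32925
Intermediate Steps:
d(j, l) = (114 + l)/(l² + 2*j) (d(j, l) = (l + 114)/(j + (l*l + j)) = (114 + l)/(j + (l² + j)) = (114 + l)/(j + (j + l²)) = (114 + l)/(l² + 2*j))
(-15239 + d(-104, -2))/(45997 - 288*(-5 + 2)/3) = (-15239 + (114 - 2)/((-2)² + 2*(-104)))/(45997 - 288*(-5 + 2)/3) = (-15239 + 112/(4 - 208))/(45997 - 96*(-3)) = (-15239 + 112/(-204))/(45997 - 288*(-1)) = (-15239 - 1/204*112)/(45997 + 288) = (-15239 - 28/51)/46285 = -777217/51*1/46285 = -777217/2360535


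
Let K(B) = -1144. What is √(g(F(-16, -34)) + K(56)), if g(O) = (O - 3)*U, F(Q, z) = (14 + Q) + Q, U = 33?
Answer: I*√1837 ≈ 42.86*I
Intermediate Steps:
F(Q, z) = 14 + 2*Q
g(O) = -99 + 33*O (g(O) = (O - 3)*33 = (-3 + O)*33 = -99 + 33*O)
√(g(F(-16, -34)) + K(56)) = √((-99 + 33*(14 + 2*(-16))) - 1144) = √((-99 + 33*(14 - 32)) - 1144) = √((-99 + 33*(-18)) - 1144) = √((-99 - 594) - 1144) = √(-693 - 1144) = √(-1837) = I*√1837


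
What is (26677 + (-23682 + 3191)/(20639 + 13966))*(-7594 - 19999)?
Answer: -25472121834742/34605 ≈ -7.3608e+8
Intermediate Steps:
(26677 + (-23682 + 3191)/(20639 + 13966))*(-7594 - 19999) = (26677 - 20491/34605)*(-27593) = (923137094/34605)*(-27593) = -25472121834742/34605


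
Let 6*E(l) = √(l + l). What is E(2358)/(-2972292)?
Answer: -√131/2972292 ≈ -3.8507e-6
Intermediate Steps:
E(l) = √2*√l/6 (E(l) = √(l + l)/6 = √(2*l)/6 = (√2*√l)/6 = √2*√l/6)
E(2358)/(-2972292) = (√2*√2358/6)/(-2972292) = (√2*(3*√262)/6)*(-1/2972292) = √131*(-1/2972292) = -√131/2972292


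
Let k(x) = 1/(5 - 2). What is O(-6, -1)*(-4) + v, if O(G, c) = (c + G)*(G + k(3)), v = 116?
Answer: -128/3 ≈ -42.667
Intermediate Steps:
k(x) = ⅓ (k(x) = 1/3 = ⅓)
O(G, c) = (⅓ + G)*(G + c) (O(G, c) = (c + G)*(G + ⅓) = (G + c)*(⅓ + G) = (⅓ + G)*(G + c))
O(-6, -1)*(-4) + v = ((-6)² + (⅓)*(-6) + (⅓)*(-1) - 6*(-1))*(-4) + 116 = (36 - 2 - ⅓ + 6)*(-4) + 116 = (119/3)*(-4) + 116 = -476/3 + 116 = -128/3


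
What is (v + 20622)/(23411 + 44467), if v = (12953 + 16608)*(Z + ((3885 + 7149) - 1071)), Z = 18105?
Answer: 138289795/11313 ≈ 12224.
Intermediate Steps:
v = 829718148 (v = (12953 + 16608)*(18105 + ((3885 + 7149) - 1071)) = 29561*(18105 + (11034 - 1071)) = 29561*(18105 + 9963) = 29561*28068 = 829718148)
(v + 20622)/(23411 + 44467) = (829718148 + 20622)/(23411 + 44467) = 829738770/67878 = 829738770*(1/67878) = 138289795/11313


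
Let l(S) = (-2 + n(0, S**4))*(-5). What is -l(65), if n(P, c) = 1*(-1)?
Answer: -15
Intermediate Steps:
n(P, c) = -1
l(S) = 15 (l(S) = (-2 - 1)*(-5) = -3*(-5) = 15)
-l(65) = -1*15 = -15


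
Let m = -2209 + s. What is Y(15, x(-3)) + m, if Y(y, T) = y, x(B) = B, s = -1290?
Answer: -3484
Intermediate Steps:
m = -3499 (m = -2209 - 1290 = -3499)
Y(15, x(-3)) + m = 15 - 3499 = -3484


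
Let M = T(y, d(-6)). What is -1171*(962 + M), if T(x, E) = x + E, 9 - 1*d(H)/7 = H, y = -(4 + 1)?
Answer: -1243602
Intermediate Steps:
y = -5 (y = -1*5 = -5)
d(H) = 63 - 7*H
T(x, E) = E + x
M = 100 (M = (63 - 7*(-6)) - 5 = (63 + 42) - 5 = 105 - 5 = 100)
-1171*(962 + M) = -1171*(962 + 100) = -1171*1062 = -1243602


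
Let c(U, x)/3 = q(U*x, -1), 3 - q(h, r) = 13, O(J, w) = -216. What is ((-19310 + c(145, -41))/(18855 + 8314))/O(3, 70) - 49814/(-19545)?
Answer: 24392638213/9558325890 ≈ 2.5520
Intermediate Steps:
q(h, r) = -10 (q(h, r) = 3 - 1*13 = 3 - 13 = -10)
c(U, x) = -30 (c(U, x) = 3*(-10) = -30)
((-19310 + c(145, -41))/(18855 + 8314))/O(3, 70) - 49814/(-19545) = ((-19310 - 30)/(18855 + 8314))/(-216) - 49814/(-19545) = -19340/27169*(-1/216) - 49814*(-1/19545) = -19340*1/27169*(-1/216) + 49814/19545 = -19340/27169*(-1/216) + 49814/19545 = 4835/1467126 + 49814/19545 = 24392638213/9558325890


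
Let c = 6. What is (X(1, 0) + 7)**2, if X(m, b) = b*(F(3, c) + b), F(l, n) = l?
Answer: 49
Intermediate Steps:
X(m, b) = b*(3 + b)
(X(1, 0) + 7)**2 = (0*(3 + 0) + 7)**2 = (0*3 + 7)**2 = (0 + 7)**2 = 7**2 = 49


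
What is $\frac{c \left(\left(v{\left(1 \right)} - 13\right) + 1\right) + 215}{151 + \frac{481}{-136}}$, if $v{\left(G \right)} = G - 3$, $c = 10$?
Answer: $\frac{680}{1337} \approx 0.5086$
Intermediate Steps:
$v{\left(G \right)} = -3 + G$ ($v{\left(G \right)} = G - 3 = -3 + G$)
$\frac{c \left(\left(v{\left(1 \right)} - 13\right) + 1\right) + 215}{151 + \frac{481}{-136}} = \frac{10 \left(\left(\left(-3 + 1\right) - 13\right) + 1\right) + 215}{151 + \frac{481}{-136}} = \frac{10 \left(\left(-2 - 13\right) + 1\right) + 215}{151 + 481 \left(- \frac{1}{136}\right)} = \frac{10 \left(-15 + 1\right) + 215}{151 - \frac{481}{136}} = \frac{10 \left(-14\right) + 215}{\frac{20055}{136}} = \left(-140 + 215\right) \frac{136}{20055} = 75 \cdot \frac{136}{20055} = \frac{680}{1337}$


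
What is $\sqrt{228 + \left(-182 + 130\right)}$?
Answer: $4 \sqrt{11} \approx 13.266$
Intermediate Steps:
$\sqrt{228 + \left(-182 + 130\right)} = \sqrt{228 - 52} = \sqrt{176} = 4 \sqrt{11}$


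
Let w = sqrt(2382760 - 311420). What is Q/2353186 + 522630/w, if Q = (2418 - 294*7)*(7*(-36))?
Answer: -45360/1176593 + 52263*sqrt(517835)/103567 ≈ 363.10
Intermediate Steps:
w = 2*sqrt(517835) (w = sqrt(2071340) = 2*sqrt(517835) ≈ 1439.2)
Q = -90720 (Q = (2418 - 2058)*(-252) = 360*(-252) = -90720)
Q/2353186 + 522630/w = -90720/2353186 + 522630/((2*sqrt(517835))) = -90720*1/2353186 + 522630*(sqrt(517835)/1035670) = -45360/1176593 + 52263*sqrt(517835)/103567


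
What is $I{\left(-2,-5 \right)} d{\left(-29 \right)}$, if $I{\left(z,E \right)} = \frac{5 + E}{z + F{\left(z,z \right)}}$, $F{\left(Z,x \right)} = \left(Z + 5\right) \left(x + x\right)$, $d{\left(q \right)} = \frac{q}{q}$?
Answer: $0$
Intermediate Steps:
$d{\left(q \right)} = 1$
$F{\left(Z,x \right)} = 2 x \left(5 + Z\right)$ ($F{\left(Z,x \right)} = \left(5 + Z\right) 2 x = 2 x \left(5 + Z\right)$)
$I{\left(z,E \right)} = \frac{5 + E}{z + 2 z \left(5 + z\right)}$
$I{\left(-2,-5 \right)} d{\left(-29 \right)} = \frac{5 - 5}{\left(-2\right) \left(11 + 2 \left(-2\right)\right)} 1 = \left(- \frac{1}{2}\right) \frac{1}{11 - 4} \cdot 0 \cdot 1 = \left(- \frac{1}{2}\right) \frac{1}{7} \cdot 0 \cdot 1 = 0 \cdot 1 = 0$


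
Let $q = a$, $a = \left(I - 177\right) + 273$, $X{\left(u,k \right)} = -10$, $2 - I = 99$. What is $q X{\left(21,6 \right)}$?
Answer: $10$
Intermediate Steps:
$I = -97$ ($I = 2 - 99 = -97$)
$a = -1$ ($a = \left(-97 - 177\right) + 273 = -274 + 273 = -1$)
$q = -1$
$q X{\left(21,6 \right)} = \left(-1\right) \left(-10\right) = 10$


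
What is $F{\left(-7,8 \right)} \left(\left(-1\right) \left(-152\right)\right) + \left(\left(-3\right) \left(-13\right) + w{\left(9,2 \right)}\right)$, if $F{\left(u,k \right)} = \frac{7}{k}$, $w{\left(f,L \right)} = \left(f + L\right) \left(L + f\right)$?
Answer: $293$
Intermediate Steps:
$w{\left(f,L \right)} = \left(L + f\right)^{2}$ ($w{\left(f,L \right)} = \left(L + f\right) \left(L + f\right) = \left(L + f\right)^{2}$)
$F{\left(-7,8 \right)} \left(\left(-1\right) \left(-152\right)\right) + \left(\left(-3\right) \left(-13\right) + w{\left(9,2 \right)}\right) = \frac{7}{8} \left(\left(-1\right) \left(-152\right)\right) - \left(-39 - \left(2 + 9\right)^{2}\right) = 7 \cdot \frac{1}{8} \cdot 152 + \left(39 + 11^{2}\right) = \frac{7}{8} \cdot 152 + \left(39 + 121\right) = 133 + 160 = 293$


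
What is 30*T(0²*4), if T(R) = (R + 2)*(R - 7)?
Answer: -420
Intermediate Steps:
T(R) = (-7 + R)*(2 + R) (T(R) = (2 + R)*(-7 + R) = (-7 + R)*(2 + R))
30*T(0²*4) = 30*(-14 + (0²*4)² - 5*0²*4) = 30*(-14 + (0*4)² - 0*4) = 30*(-14 + 0² - 5*0) = 30*(-14 + 0 + 0) = 30*(-14) = -420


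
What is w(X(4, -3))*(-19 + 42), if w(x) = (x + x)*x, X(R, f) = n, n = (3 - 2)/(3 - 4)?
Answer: 46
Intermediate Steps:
n = -1 (n = 1/(-1) = 1*(-1) = -1)
X(R, f) = -1
w(x) = 2*x**2 (w(x) = (2*x)*x = 2*x**2)
w(X(4, -3))*(-19 + 42) = (2*(-1)**2)*(-19 + 42) = (2*1)*23 = 2*23 = 46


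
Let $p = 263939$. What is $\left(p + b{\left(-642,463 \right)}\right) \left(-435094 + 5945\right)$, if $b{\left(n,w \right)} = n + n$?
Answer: $-112718130595$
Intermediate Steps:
$b{\left(n,w \right)} = 2 n$
$\left(p + b{\left(-642,463 \right)}\right) \left(-435094 + 5945\right) = \left(263939 + 2 \left(-642\right)\right) \left(-435094 + 5945\right) = \left(263939 - 1284\right) \left(-429149\right) = 262655 \left(-429149\right) = -112718130595$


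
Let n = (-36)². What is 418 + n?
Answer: 1714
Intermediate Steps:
n = 1296
418 + n = 418 + 1296 = 1714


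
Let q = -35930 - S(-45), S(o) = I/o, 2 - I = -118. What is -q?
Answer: 107782/3 ≈ 35927.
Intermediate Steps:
I = 120 (I = 2 - 1*(-118) = 2 + 118 = 120)
S(o) = 120/o
q = -107782/3 (q = -35930 - 120/(-45) = -35930 - 120*(-1)/45 = -35930 - 1*(-8/3) = -35930 + 8/3 = -107782/3 ≈ -35927.)
-q = -1*(-107782/3) = 107782/3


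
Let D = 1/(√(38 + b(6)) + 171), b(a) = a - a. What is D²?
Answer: (171 - √38)²/852815209 ≈ 3.1860e-5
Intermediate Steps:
b(a) = 0
D = 1/(171 + √38) (D = 1/(√(38 + 0) + 171) = 1/(√38 + 171) = 1/(171 + √38) ≈ 0.0056445)
D² = (9/1537 - √38/29203)²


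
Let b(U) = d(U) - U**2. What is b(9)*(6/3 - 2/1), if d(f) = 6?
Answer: 0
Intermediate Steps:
b(U) = 6 - U**2
b(9)*(6/3 - 2/1) = (6 - 1*9**2)*(6/3 - 2/1) = (6 - 1*81)*(6*(1/3) - 2*1) = (6 - 81)*(2 - 2) = -75*0 = 0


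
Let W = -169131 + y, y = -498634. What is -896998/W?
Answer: 896998/667765 ≈ 1.3433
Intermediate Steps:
W = -667765 (W = -169131 - 498634 = -667765)
-896998/W = -896998/(-667765) = -896998*(-1/667765) = 896998/667765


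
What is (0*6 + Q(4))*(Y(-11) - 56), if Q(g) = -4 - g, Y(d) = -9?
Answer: 520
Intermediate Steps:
(0*6 + Q(4))*(Y(-11) - 56) = (0*6 + (-4 - 1*4))*(-9 - 56) = (0 + (-4 - 4))*(-65) = (0 - 8)*(-65) = -8*(-65) = 520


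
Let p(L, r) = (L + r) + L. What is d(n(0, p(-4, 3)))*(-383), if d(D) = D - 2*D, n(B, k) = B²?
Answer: 0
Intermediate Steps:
p(L, r) = r + 2*L
d(D) = -D
d(n(0, p(-4, 3)))*(-383) = -1*0²*(-383) = -1*0*(-383) = 0*(-383) = 0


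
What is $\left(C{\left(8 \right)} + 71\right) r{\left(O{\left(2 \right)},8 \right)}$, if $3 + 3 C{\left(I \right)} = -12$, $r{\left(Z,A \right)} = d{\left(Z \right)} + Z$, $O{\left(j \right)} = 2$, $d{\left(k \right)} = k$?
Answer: $264$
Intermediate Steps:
$r{\left(Z,A \right)} = 2 Z$ ($r{\left(Z,A \right)} = Z + Z = 2 Z$)
$C{\left(I \right)} = -5$ ($C{\left(I \right)} = -1 + \frac{1}{3} \left(-12\right) = -1 - 4 = -5$)
$\left(C{\left(8 \right)} + 71\right) r{\left(O{\left(2 \right)},8 \right)} = \left(-5 + 71\right) 2 \cdot 2 = 66 \cdot 4 = 264$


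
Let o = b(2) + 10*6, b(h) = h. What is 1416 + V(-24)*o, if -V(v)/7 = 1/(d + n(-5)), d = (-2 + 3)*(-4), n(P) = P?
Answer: 13178/9 ≈ 1464.2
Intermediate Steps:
d = -4 (d = 1*(-4) = -4)
o = 62 (o = 2 + 10*6 = 2 + 60 = 62)
V(v) = 7/9 (V(v) = -7/(-4 - 5) = -7/(-9) = -7*(-⅑) = 7/9)
1416 + V(-24)*o = 1416 + (7/9)*62 = 1416 + 434/9 = 13178/9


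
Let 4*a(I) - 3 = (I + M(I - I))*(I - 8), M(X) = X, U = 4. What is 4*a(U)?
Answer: -13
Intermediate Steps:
a(I) = ¾ + I*(-8 + I)/4 (a(I) = ¾ + ((I + (I - I))*(I - 8))/4 = ¾ + ((I + 0)*(-8 + I))/4 = ¾ + (I*(-8 + I))/4 = ¾ + I*(-8 + I)/4)
4*a(U) = 4*(¾ - 2*4 + (¼)*4²) = 4*(¾ - 8 + (¼)*16) = 4*(¾ - 8 + 4) = 4*(-13/4) = -13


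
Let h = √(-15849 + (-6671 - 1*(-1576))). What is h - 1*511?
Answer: -511 + 4*I*√1309 ≈ -511.0 + 144.72*I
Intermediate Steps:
h = 4*I*√1309 (h = √(-15849 + (-6671 + 1576)) = √(-15849 - 5095) = √(-20944) = 4*I*√1309 ≈ 144.72*I)
h - 1*511 = 4*I*√1309 - 1*511 = 4*I*√1309 - 511 = -511 + 4*I*√1309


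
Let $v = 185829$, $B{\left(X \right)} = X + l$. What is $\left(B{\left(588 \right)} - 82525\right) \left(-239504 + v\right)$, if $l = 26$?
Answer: $4396572925$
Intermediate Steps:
$B{\left(X \right)} = 26 + X$ ($B{\left(X \right)} = X + 26 = 26 + X$)
$\left(B{\left(588 \right)} - 82525\right) \left(-239504 + v\right) = \left(\left(26 + 588\right) - 82525\right) \left(-239504 + 185829\right) = \left(614 - 82525\right) \left(-53675\right) = \left(-81911\right) \left(-53675\right) = 4396572925$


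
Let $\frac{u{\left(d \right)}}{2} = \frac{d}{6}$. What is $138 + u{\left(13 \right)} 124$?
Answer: $\frac{2026}{3} \approx 675.33$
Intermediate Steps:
$u{\left(d \right)} = \frac{d}{3}$ ($u{\left(d \right)} = 2 \frac{d}{6} = \frac{d}{3}$)
$138 + u{\left(13 \right)} 124 = 138 + \frac{1}{3} \cdot 13 \cdot 124 = 138 + \frac{13}{3} \cdot 124 = 138 + \frac{1612}{3} = \frac{2026}{3}$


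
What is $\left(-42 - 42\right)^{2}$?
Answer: $7056$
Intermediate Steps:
$\left(-42 - 42\right)^{2} = \left(-84\right)^{2} = 7056$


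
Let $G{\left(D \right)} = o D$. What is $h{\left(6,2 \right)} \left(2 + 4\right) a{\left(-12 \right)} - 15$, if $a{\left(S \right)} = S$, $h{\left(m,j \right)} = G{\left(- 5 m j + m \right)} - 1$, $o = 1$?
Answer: $3945$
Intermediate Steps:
$G{\left(D \right)} = D$ ($G{\left(D \right)} = 1 D = D$)
$h{\left(m,j \right)} = -1 + m - 5 j m$ ($h{\left(m,j \right)} = \left(- 5 m j + m\right) - 1 = \left(- 5 j m + m\right) - 1 = \left(m - 5 j m\right) - 1 = -1 + m - 5 j m$)
$h{\left(6,2 \right)} \left(2 + 4\right) a{\left(-12 \right)} - 15 = \left(-1 + 6 - 10 \cdot 6\right) \left(2 + 4\right) \left(-12\right) - 15 = \left(-1 + 6 - 60\right) 6 \left(-12\right) - 15 = \left(-55\right) 6 \left(-12\right) - 15 = \left(-330\right) \left(-12\right) - 15 = 3960 - 15 = 3945$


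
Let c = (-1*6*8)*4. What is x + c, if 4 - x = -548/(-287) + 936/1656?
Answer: -1257323/6601 ≈ -190.47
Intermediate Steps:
x = 10069/6601 (x = 4 - (-548/(-287) + 936/1656) = 4 - (-548*(-1/287) + 936*(1/1656)) = 4 - (548/287 + 13/23) = 4 - 1*16335/6601 = 4 - 16335/6601 = 10069/6601 ≈ 1.5254)
c = -192 (c = -6*8*4 = -48*4 = -192)
x + c = 10069/6601 - 192 = -1257323/6601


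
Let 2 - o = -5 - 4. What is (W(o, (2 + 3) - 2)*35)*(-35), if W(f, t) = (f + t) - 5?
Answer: -11025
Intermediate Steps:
o = 11 (o = 2 - (-5 - 4) = 2 - 1*(-9) = 2 + 9 = 11)
W(f, t) = -5 + f + t
(W(o, (2 + 3) - 2)*35)*(-35) = ((-5 + 11 + ((2 + 3) - 2))*35)*(-35) = ((-5 + 11 + (5 - 2))*35)*(-35) = ((-5 + 11 + 3)*35)*(-35) = (9*35)*(-35) = 315*(-35) = -11025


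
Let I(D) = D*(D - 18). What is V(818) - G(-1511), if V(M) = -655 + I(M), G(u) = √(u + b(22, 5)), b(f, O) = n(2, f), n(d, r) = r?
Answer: 653745 - I*√1489 ≈ 6.5375e+5 - 38.588*I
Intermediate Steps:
I(D) = D*(-18 + D)
b(f, O) = f
G(u) = √(22 + u) (G(u) = √(u + 22) = √(22 + u))
V(M) = -655 + M*(-18 + M)
V(818) - G(-1511) = (-655 + 818*(-18 + 818)) - √(22 - 1511) = (-655 + 818*800) - √(-1489) = (-655 + 654400) - I*√1489 = 653745 - I*√1489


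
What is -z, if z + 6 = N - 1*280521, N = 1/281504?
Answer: 78969472607/281504 ≈ 2.8053e+5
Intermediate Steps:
N = 1/281504 ≈ 3.5523e-6
z = -78969472607/281504 (z = -6 + (1/281504 - 1*280521) = -6 + (1/281504 - 280521) = -6 - 78967783583/281504 = -78969472607/281504 ≈ -2.8053e+5)
-z = -1*(-78969472607/281504) = 78969472607/281504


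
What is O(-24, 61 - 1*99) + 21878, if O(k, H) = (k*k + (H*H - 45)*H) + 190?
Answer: -30518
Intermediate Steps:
O(k, H) = 190 + k² + H*(-45 + H²) (O(k, H) = (k² + (H² - 45)*H) + 190 = (k² + (-45 + H²)*H) + 190 = (k² + H*(-45 + H²)) + 190 = 190 + k² + H*(-45 + H²))
O(-24, 61 - 1*99) + 21878 = (190 + (61 - 1*99)³ + (-24)² - 45*(61 - 1*99)) + 21878 = (190 + (61 - 99)³ + 576 - 45*(61 - 99)) + 21878 = (190 + (-38)³ + 576 - 45*(-38)) + 21878 = (190 - 54872 + 576 + 1710) + 21878 = -52396 + 21878 = -30518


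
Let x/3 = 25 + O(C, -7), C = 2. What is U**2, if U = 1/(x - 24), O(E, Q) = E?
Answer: 1/3249 ≈ 0.00030779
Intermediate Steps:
x = 81 (x = 3*(25 + 2) = 3*27 = 81)
U = 1/57 (U = 1/(81 - 24) = 1/57 ≈ 0.017544)
U**2 = (1/57)**2 = 1/3249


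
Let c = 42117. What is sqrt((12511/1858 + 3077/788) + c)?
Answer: sqrt(5644051732118363)/366026 ≈ 205.25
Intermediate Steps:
sqrt((12511/1858 + 3077/788) + c) = sqrt((12511/1858 + 3077/788) + 42117) = sqrt(7787867/732052 + 42117) = sqrt(30839621951/732052) = sqrt(5644051732118363)/366026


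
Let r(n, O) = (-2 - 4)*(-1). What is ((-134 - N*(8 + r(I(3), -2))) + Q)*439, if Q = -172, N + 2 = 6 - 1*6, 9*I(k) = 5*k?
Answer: -122042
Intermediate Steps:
I(k) = 5*k/9 (I(k) = (5*k)/9 = 5*k/9)
N = -2 (N = -2 + (6 - 1*6) = -2 + (6 - 6) = -2 + 0 = -2)
r(n, O) = 6 (r(n, O) = -6*(-1) = 6)
((-134 - N*(8 + r(I(3), -2))) + Q)*439 = ((-134 - (-2)*(8 + 6)) - 172)*439 = ((-134 - (-2)*14) - 172)*439 = ((-134 - 1*(-28)) - 172)*439 = ((-134 + 28) - 172)*439 = (-106 - 172)*439 = -278*439 = -122042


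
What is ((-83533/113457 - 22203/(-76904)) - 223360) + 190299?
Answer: -288470953284869/8725297128 ≈ -33061.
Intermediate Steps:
((-83533/113457 - 22203/(-76904)) - 223360) + 190299 = ((-83533*1/113457 - 22203*(-1/76904)) - 223360) + 190299 = ((-83533/113457 + 22203/76904) - 223360) + 190299 = (-3904936061/8725297128 - 223360) + 190299 = -1948886271446141/8725297128 + 190299 = -288470953284869/8725297128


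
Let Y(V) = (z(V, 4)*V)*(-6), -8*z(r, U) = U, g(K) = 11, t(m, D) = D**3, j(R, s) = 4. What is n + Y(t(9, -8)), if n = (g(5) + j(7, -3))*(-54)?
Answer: -2346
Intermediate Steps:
z(r, U) = -U/8
n = -810 (n = (11 + 4)*(-54) = 15*(-54) = -810)
Y(V) = 3*V (Y(V) = ((-1/8*4)*V)*(-6) = -V/2*(-6) = 3*V)
n + Y(t(9, -8)) = -810 + 3*(-8)**3 = -810 + 3*(-512) = -810 - 1536 = -2346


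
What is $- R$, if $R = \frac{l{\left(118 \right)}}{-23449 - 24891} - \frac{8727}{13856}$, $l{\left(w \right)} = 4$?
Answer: $\frac{105479651}{167449760} \approx 0.62992$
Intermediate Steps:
$R = - \frac{105479651}{167449760}$ ($R = \frac{4}{-23449 - 24891} - \frac{8727}{13856} = \frac{4}{-48340} - \frac{8727}{13856} = 4 \left(- \frac{1}{48340}\right) - \frac{8727}{13856} = - \frac{1}{12085} - \frac{8727}{13856} = - \frac{105479651}{167449760} \approx -0.62992$)
$- R = \left(-1\right) \left(- \frac{105479651}{167449760}\right) = \frac{105479651}{167449760}$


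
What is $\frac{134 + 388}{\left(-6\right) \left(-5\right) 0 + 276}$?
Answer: $\frac{87}{46} \approx 1.8913$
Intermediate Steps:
$\frac{134 + 388}{\left(-6\right) \left(-5\right) 0 + 276} = \frac{522}{30 \cdot 0 + 276} = \frac{522}{0 + 276} = \frac{522}{276} = 522 \cdot \frac{1}{276} = \frac{87}{46}$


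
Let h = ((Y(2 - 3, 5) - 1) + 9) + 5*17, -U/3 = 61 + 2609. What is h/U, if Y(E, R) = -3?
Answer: -1/89 ≈ -0.011236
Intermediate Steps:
U = -8010 (U = -3*(61 + 2609) = -3*2670 = -8010)
h = 90 (h = ((-3 - 1) + 9) + 5*17 = (-4 + 9) + 85 = 5 + 85 = 90)
h/U = 90/(-8010) = 90*(-1/8010) = -1/89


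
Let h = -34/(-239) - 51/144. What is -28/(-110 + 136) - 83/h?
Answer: 949558/2431 ≈ 390.60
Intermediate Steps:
h = -2431/11472 (h = -34*(-1/239) - 51*1/144 = 34/239 - 17/48 = -2431/11472 ≈ -0.21191)
-28/(-110 + 136) - 83/h = -28/(-110 + 136) - 83/(-2431/11472) = -28/26 - 83*(-11472/2431) = -28*1/26 + 952176/2431 = -14/13 + 952176/2431 = 949558/2431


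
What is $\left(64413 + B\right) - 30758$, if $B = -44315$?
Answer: $-10660$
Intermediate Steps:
$\left(64413 + B\right) - 30758 = \left(64413 - 44315\right) - 30758 = 20098 - 30758 = -10660$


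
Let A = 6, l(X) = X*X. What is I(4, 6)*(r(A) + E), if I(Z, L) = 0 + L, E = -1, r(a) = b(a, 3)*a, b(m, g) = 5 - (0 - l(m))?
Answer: 1470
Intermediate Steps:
l(X) = X**2
b(m, g) = 5 + m**2 (b(m, g) = 5 - (0 - m**2) = 5 - (-1)*m**2 = 5 + m**2)
r(a) = a*(5 + a**2) (r(a) = (5 + a**2)*a = a*(5 + a**2))
I(Z, L) = L
I(4, 6)*(r(A) + E) = 6*(6*(5 + 6**2) - 1) = 6*(6*(5 + 36) - 1) = 6*(6*41 - 1) = 6*(246 - 1) = 6*245 = 1470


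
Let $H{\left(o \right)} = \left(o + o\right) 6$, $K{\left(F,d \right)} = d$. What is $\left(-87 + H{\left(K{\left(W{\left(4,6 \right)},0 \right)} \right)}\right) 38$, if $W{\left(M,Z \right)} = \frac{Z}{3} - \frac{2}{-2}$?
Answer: $-3306$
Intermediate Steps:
$W{\left(M,Z \right)} = 1 + \frac{Z}{3}$ ($W{\left(M,Z \right)} = Z \frac{1}{3} - -1 = \frac{Z}{3} + 1 = 1 + \frac{Z}{3}$)
$H{\left(o \right)} = 12 o$ ($H{\left(o \right)} = 2 o 6 = 12 o$)
$\left(-87 + H{\left(K{\left(W{\left(4,6 \right)},0 \right)} \right)}\right) 38 = \left(-87 + 12 \cdot 0\right) 38 = \left(-87 + 0\right) 38 = \left(-87\right) 38 = -3306$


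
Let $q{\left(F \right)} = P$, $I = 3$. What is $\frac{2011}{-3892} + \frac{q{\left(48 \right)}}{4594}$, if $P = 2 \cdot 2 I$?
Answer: $- \frac{4595915}{8939924} \approx -0.51409$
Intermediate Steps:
$P = 12$ ($P = 2 \cdot 2 \cdot 3 = 4 \cdot 3 = 12$)
$q{\left(F \right)} = 12$
$\frac{2011}{-3892} + \frac{q{\left(48 \right)}}{4594} = \frac{2011}{-3892} + \frac{12}{4594} = 2011 \left(- \frac{1}{3892}\right) + 12 \cdot \frac{1}{4594} = - \frac{2011}{3892} + \frac{6}{2297} = - \frac{4595915}{8939924}$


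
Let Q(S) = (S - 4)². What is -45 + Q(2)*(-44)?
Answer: -221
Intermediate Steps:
Q(S) = (-4 + S)²
-45 + Q(2)*(-44) = -45 + (-4 + 2)²*(-44) = -45 + (-2)²*(-44) = -45 + 4*(-44) = -45 - 176 = -221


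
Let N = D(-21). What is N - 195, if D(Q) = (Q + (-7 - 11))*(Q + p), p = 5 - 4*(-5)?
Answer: -351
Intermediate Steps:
p = 25 (p = 5 + 20 = 25)
D(Q) = (-18 + Q)*(25 + Q) (D(Q) = (Q + (-7 - 11))*(Q + 25) = (Q - 18)*(25 + Q) = (-18 + Q)*(25 + Q))
N = -156 (N = -450 + (-21)² + 7*(-21) = -450 + 441 - 147 = -156)
N - 195 = -156 - 195 = -351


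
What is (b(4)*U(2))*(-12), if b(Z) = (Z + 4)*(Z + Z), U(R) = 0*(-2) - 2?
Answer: 1536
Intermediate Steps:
U(R) = -2 (U(R) = 0 - 2 = -2)
b(Z) = 2*Z*(4 + Z) (b(Z) = (4 + Z)*(2*Z) = 2*Z*(4 + Z))
(b(4)*U(2))*(-12) = ((2*4*(4 + 4))*(-2))*(-12) = ((2*4*8)*(-2))*(-12) = (64*(-2))*(-12) = -128*(-12) = 1536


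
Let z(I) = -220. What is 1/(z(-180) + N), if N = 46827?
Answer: 1/46607 ≈ 2.1456e-5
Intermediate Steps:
1/(z(-180) + N) = 1/(-220 + 46827) = 1/46607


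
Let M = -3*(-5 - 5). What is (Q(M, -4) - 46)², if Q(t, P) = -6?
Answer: 2704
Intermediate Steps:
M = 30 (M = -3*(-10) = 30)
(Q(M, -4) - 46)² = (-6 - 46)² = (-52)² = 2704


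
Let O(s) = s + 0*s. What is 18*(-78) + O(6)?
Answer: -1398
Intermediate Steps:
O(s) = s (O(s) = s + 0 = s)
18*(-78) + O(6) = 18*(-78) + 6 = -1404 + 6 = -1398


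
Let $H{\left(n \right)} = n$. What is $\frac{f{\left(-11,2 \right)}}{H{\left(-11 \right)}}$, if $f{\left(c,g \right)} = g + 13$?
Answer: $- \frac{15}{11} \approx -1.3636$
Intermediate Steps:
$f{\left(c,g \right)} = 13 + g$
$\frac{f{\left(-11,2 \right)}}{H{\left(-11 \right)}} = \frac{13 + 2}{-11} = 15 \left(- \frac{1}{11}\right) = - \frac{15}{11}$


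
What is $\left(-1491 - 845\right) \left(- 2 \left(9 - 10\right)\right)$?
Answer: $-4672$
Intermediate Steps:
$\left(-1491 - 845\right) \left(- 2 \left(9 - 10\right)\right) = - 2336 \left(\left(-2\right) \left(-1\right)\right) = \left(-2336\right) 2 = -4672$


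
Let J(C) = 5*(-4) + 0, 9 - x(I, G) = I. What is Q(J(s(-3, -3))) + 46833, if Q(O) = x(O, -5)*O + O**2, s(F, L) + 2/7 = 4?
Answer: 46653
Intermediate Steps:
x(I, G) = 9 - I
s(F, L) = 26/7 (s(F, L) = -2/7 + 4 = 26/7)
J(C) = -20 (J(C) = -20 + 0 = -20)
Q(O) = O**2 + O*(9 - O) (Q(O) = (9 - O)*O + O**2 = O*(9 - O) + O**2 = O**2 + O*(9 - O))
Q(J(s(-3, -3))) + 46833 = 9*(-20) + 46833 = -180 + 46833 = 46653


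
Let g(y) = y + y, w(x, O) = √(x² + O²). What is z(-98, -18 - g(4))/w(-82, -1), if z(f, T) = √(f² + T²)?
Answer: 2*√691330/1345 ≈ 1.2364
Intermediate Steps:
w(x, O) = √(O² + x²)
g(y) = 2*y
z(f, T) = √(T² + f²)
z(-98, -18 - g(4))/w(-82, -1) = √((-18 - 2*4)² + (-98)²)/(√((-1)² + (-82)²)) = √((-18 - 1*8)² + 9604)/(√(1 + 6724)) = √((-18 - 8)² + 9604)/(√6725) = √((-26)² + 9604)/((5*√269)) = √(676 + 9604)*(√269/1345) = √10280*(√269/1345) = (2*√2570)*(√269/1345) = 2*√691330/1345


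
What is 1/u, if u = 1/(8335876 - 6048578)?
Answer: 2287298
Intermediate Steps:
u = 1/2287298 ≈ 4.3720e-7
1/u = 1/(1/2287298) = 2287298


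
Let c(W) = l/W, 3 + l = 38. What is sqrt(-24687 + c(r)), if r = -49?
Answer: I*sqrt(1209698)/7 ≈ 157.12*I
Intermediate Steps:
l = 35 (l = -3 + 38 = 35)
c(W) = 35/W
sqrt(-24687 + c(r)) = sqrt(-24687 + 35/(-49)) = sqrt(-24687 + 35*(-1/49)) = sqrt(-24687 - 5/7) = sqrt(-172814/7) = I*sqrt(1209698)/7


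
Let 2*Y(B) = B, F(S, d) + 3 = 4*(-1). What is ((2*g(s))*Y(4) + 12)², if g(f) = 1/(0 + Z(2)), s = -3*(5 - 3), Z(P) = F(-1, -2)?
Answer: 6400/49 ≈ 130.61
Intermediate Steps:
F(S, d) = -7 (F(S, d) = -3 + 4*(-1) = -3 - 4 = -7)
Z(P) = -7
s = -6 (s = -3*2 = -6)
Y(B) = B/2
g(f) = -⅐ (g(f) = 1/(0 - 7) = 1/(-7) = -⅐)
((2*g(s))*Y(4) + 12)² = ((2*(-⅐))*((½)*4) + 12)² = (-2/7*2 + 12)² = (-4/7 + 12)² = (80/7)² = 6400/49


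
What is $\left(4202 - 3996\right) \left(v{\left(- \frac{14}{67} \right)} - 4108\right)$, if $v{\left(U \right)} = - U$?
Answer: $- \frac{56695732}{67} \approx -8.4621 \cdot 10^{5}$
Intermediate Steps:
$\left(4202 - 3996\right) \left(v{\left(- \frac{14}{67} \right)} - 4108\right) = \left(4202 - 3996\right) \left(- \frac{-14}{67} - 4108\right) = 206 \left(- \frac{-14}{67} - 4108\right) = 206 \left(\left(-1\right) \left(- \frac{14}{67}\right) - 4108\right) = 206 \left(\frac{14}{67} - 4108\right) = 206 \left(- \frac{275222}{67}\right) = - \frac{56695732}{67}$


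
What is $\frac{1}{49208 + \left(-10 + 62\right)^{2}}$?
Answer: $\frac{1}{51912} \approx 1.9263 \cdot 10^{-5}$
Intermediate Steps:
$\frac{1}{49208 + \left(-10 + 62\right)^{2}} = \frac{1}{49208 + 52^{2}} = \frac{1}{49208 + 2704} = \frac{1}{51912}$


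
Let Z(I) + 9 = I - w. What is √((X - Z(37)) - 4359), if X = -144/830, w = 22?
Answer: 3*I*√83532445/415 ≈ 66.069*I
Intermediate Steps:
Z(I) = -31 + I (Z(I) = -9 + (I - 1*22) = -9 + (I - 22) = -9 + (-22 + I) = -31 + I)
X = -72/415 (X = -144*1/830 = -72/415 ≈ -0.17349)
√((X - Z(37)) - 4359) = √((-72/415 - (-31 + 37)) - 4359) = √((-72/415 - 1*6) - 4359) = √((-72/415 - 6) - 4359) = √(-2562/415 - 4359) = √(-1811547/415) = 3*I*√83532445/415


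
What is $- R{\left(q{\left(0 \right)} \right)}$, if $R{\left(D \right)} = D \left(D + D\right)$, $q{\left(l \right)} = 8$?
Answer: $-128$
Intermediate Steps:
$R{\left(D \right)} = 2 D^{2}$ ($R{\left(D \right)} = D 2 D = 2 D^{2}$)
$- R{\left(q{\left(0 \right)} \right)} = - 2 \cdot 8^{2} = - 2 \cdot 64 = \left(-1\right) 128 = -128$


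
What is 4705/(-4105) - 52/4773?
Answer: -4534085/3918633 ≈ -1.1571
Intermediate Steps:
4705/(-4105) - 52/4773 = 4705*(-1/4105) - 52*1/4773 = -941/821 - 52/4773 = -4534085/3918633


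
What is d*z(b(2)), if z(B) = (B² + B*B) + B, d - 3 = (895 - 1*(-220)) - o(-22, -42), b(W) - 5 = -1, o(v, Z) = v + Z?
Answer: 42552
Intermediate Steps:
o(v, Z) = Z + v
b(W) = 4 (b(W) = 5 - 1 = 4)
d = 1182 (d = 3 + ((895 - 1*(-220)) - (-42 - 22)) = 3 + ((895 + 220) - 1*(-64)) = 3 + (1115 + 64) = 3 + 1179 = 1182)
z(B) = B + 2*B² (z(B) = (B² + B²) + B = 2*B² + B = B + 2*B²)
d*z(b(2)) = 1182*(4*(1 + 2*4)) = 1182*(4*(1 + 8)) = 1182*(4*9) = 1182*36 = 42552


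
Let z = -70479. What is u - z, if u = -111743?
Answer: -41264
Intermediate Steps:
u - z = -111743 - 1*(-70479) = -111743 + 70479 = -41264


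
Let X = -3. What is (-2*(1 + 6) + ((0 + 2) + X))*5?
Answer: -75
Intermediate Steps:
(-2*(1 + 6) + ((0 + 2) + X))*5 = (-2*(1 + 6) + ((0 + 2) - 3))*5 = (-2*7 + (2 - 3))*5 = (-14 - 1)*5 = -15*5 = -75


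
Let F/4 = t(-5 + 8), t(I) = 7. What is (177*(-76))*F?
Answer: -376656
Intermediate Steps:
F = 28 (F = 4*7 = 28)
(177*(-76))*F = (177*(-76))*28 = -13452*28 = -376656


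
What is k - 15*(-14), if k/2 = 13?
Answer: 236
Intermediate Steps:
k = 26 (k = 2*13 = 26)
k - 15*(-14) = 26 - 15*(-14) = 26 + 210 = 236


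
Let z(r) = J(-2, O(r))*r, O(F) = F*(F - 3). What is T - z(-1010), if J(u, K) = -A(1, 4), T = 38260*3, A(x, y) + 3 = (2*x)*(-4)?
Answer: 125890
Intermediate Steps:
A(x, y) = -3 - 8*x (A(x, y) = -3 + (2*x)*(-4) = -3 - 8*x)
O(F) = F*(-3 + F)
T = 114780
J(u, K) = 11 (J(u, K) = -(-3 - 8*1) = -(-3 - 8) = -1*(-11) = 11)
z(r) = 11*r
T - z(-1010) = 114780 - 11*(-1010) = 114780 - 1*(-11110) = 114780 + 11110 = 125890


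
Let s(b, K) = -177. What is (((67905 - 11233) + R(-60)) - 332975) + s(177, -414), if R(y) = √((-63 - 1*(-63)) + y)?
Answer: -276480 + 2*I*√15 ≈ -2.7648e+5 + 7.746*I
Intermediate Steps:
R(y) = √y (R(y) = √((-63 + 63) + y) = √(0 + y) = √y)
(((67905 - 11233) + R(-60)) - 332975) + s(177, -414) = (((67905 - 11233) + √(-60)) - 332975) - 177 = ((56672 + 2*I*√15) - 332975) - 177 = (-276303 + 2*I*√15) - 177 = -276480 + 2*I*√15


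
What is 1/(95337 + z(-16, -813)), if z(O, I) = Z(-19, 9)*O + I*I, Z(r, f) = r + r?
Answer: 1/756914 ≈ 1.3212e-6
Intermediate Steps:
Z(r, f) = 2*r
z(O, I) = I² - 38*O (z(O, I) = (2*(-19))*O + I*I = -38*O + I² = I² - 38*O)
1/(95337 + z(-16, -813)) = 1/(95337 + ((-813)² - 38*(-16))) = 1/(95337 + (660969 + 608)) = 1/(95337 + 661577) = 1/756914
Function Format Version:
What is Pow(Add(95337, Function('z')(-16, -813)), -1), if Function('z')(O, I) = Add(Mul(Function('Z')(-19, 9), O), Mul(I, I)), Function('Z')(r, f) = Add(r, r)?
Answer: Rational(1, 756914) ≈ 1.3212e-6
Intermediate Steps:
Function('Z')(r, f) = Mul(2, r)
Function('z')(O, I) = Add(Pow(I, 2), Mul(-38, O)) (Function('z')(O, I) = Add(Mul(Mul(2, -19), O), Mul(I, I)) = Add(Mul(-38, O), Pow(I, 2)) = Add(Pow(I, 2), Mul(-38, O)))
Pow(Add(95337, Function('z')(-16, -813)), -1) = Pow(Add(95337, Add(Pow(-813, 2), Mul(-38, -16))), -1) = Pow(Add(95337, Add(660969, 608)), -1) = Pow(Add(95337, 661577), -1) = Pow(756914, -1) = Rational(1, 756914)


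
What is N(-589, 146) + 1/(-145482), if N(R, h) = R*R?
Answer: 50470760921/145482 ≈ 3.4692e+5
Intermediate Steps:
N(R, h) = R²
N(-589, 146) + 1/(-145482) = (-589)² + 1/(-145482) = 346921 - 1/145482 = 50470760921/145482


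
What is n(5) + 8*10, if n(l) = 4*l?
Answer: 100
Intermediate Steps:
n(5) + 8*10 = 4*5 + 8*10 = 20 + 80 = 100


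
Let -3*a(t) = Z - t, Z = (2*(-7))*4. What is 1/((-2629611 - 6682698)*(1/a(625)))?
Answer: -227/9312309 ≈ -2.4376e-5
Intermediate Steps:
Z = -56 (Z = -14*4 = -56)
a(t) = 56/3 + t/3 (a(t) = -(-56 - t)/3 = 56/3 + t/3)
1/((-2629611 - 6682698)*(1/a(625))) = 1/((-2629611 - 6682698)*(1/(56/3 + (⅓)*625))) = 1/((-9312309)*(1/(56/3 + 625/3))) = -1/(9312309*(1/227)) = -1/(9312309*1/227) = -1/9312309*227 = -227/9312309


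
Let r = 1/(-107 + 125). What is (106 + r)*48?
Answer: 15272/3 ≈ 5090.7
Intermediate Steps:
r = 1/18 ≈ 0.055556
(106 + r)*48 = (106 + 1/18)*48 = (1909/18)*48 = 15272/3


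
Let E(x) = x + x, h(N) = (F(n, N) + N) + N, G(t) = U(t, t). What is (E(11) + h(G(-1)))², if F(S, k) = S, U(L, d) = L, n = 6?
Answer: 676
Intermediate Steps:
G(t) = t
h(N) = 6 + 2*N (h(N) = (6 + N) + N = 6 + 2*N)
E(x) = 2*x
(E(11) + h(G(-1)))² = (2*11 + (6 + 2*(-1)))² = (22 + (6 - 2))² = (22 + 4)² = 26² = 676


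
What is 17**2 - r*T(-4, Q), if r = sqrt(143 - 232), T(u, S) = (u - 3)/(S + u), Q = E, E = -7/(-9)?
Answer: 289 - 63*I*sqrt(89)/29 ≈ 289.0 - 20.495*I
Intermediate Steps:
E = 7/9 (E = -7*(-1)/9 = -1*(-7/9) = 7/9 ≈ 0.77778)
Q = 7/9 ≈ 0.77778
T(u, S) = (-3 + u)/(S + u)
r = I*sqrt(89) (r = sqrt(-89) = I*sqrt(89) ≈ 9.434*I)
17**2 - r*T(-4, Q) = 17**2 - I*sqrt(89)*(-3 - 4)/(7/9 - 4) = 289 - I*sqrt(89)*-7/(-29/9) = 289 - I*sqrt(89)*(-9/29*(-7)) = 289 - I*sqrt(89)*63/29 = 289 - 63*I*sqrt(89)/29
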